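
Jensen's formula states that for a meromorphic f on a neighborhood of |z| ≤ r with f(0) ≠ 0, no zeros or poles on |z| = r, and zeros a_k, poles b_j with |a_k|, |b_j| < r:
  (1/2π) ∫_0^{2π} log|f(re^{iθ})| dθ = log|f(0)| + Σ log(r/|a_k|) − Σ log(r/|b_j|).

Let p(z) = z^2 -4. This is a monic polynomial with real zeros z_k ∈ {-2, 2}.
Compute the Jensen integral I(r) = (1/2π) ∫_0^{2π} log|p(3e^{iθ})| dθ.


Zeros: -2, 2; r = 3.
Inside |z| < r: -2, 2. Outside (|z| ≥ r): ∅.
p(0) = -4, so log|p(0)| = log(4) = 1.3863.
Apply Jensen: I(r) = log|p(0)| + Σ_k log(r/|z_k|), summed over zeros inside |z| < r.
  log(r/|z_k|) for z_k = -2: log(3/2) = 0.4055
  log(r/|z_k|) for z_k = 2: log(3/2) = 0.4055
Sum over inside zeros: 0.8109.
I(r) = log|p(0)| + (inside sum) = 1.3863 + 0.8109 = 2.1972.
Closed form (all zeros inside, monic): I(r) = n·log(r) = 2·log(3) = 2.1972. ✓

I(r) ≈ 2.1972.


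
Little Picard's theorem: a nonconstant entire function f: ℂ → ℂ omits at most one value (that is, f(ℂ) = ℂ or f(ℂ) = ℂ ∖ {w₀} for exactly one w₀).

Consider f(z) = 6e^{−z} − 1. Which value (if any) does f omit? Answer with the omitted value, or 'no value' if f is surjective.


Little Picard bounds the complement of f(ℂ) to at most one point.
e^{−z} is never zero on ℂ, so 6·e^{−z} takes every value in ℂ ∖ {0}. Adding -1 shifts the range to ℂ ∖ {-1}. Thus f omits exactly the value -1.

Omitted value: -1.


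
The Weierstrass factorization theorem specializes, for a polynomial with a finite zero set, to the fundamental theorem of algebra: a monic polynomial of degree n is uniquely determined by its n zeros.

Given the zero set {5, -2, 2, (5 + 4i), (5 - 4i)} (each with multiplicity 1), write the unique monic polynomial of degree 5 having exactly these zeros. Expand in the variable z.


The polynomial is p(z) = ∏_{α ∈ S} (z − α), where S = {5, -2, 2, (5 + 4i), (5 - 4i)}.
Expanding the product yields: p(z) = z^5 -15·z^4 + 87·z^3 -145·z^2 -364·z + 820.
Note conjugate pairs combine to real quadratics: (z − (5+4i))(z − (5−4i)) = z² − 10z + 41.
The resulting polynomial has degree 5 and real coefficients as required.

p(z) = z^5 -15·z^4 + 87·z^3 -145·z^2 -364·z + 820.


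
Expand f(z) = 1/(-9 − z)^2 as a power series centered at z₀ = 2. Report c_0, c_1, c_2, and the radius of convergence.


Let w = z − z₀, so z = z₀ + w.
Then -9 − z = -9 − (z₀ + w) = (-9 − z₀) − w = -11 − w.
f(z) = 1/(-11 − w)^2 = (1/(-11)^2) · (1 − w/(-11))^{−2}.
By the binomial series (1−u)^{−2} = Σ_{n≥0} C(n+1, 1) u^n for |u|<1, with u = w/(-11):
  c_n = C(n+1, 1) / (-11)^(n+2).
  c_0 = 1/(-11)^2 = 1/121.
  c_1 = 2/(-11)^3 = -2/1331.
  c_2 = 3/(-11)^4 = 3/14641.
The series is valid for |w/d| < 1, i.e. |z − z₀| < |d|.
Radius of convergence: R = |-9 − z₀| = |-11| = 11 (distance from z₀ to the singularity z = -9).

c_0 = 1/121, c_1 = -2/1331, c_2 = 3/14641; R = 11.


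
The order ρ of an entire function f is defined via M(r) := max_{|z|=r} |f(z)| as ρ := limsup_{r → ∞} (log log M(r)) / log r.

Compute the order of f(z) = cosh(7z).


cosh(w) is a linear combination of e^{iw} and e^{−iw} (or e^w, e^{−w} in the hyperbolic case), so |cosh(w)| ≤ e^{|w|}. With w = 7z, |w| ≤ 7|z| + 0 = 7r + 0 on |z| = r, giving M(r) ≤ e^{7r + 0}, so ρ ≤ 1. On a suitable ray (z = it for sin/cos; z = t for sinh/cosh, t real → ∞), |cosh(7z)| grows like e^{7|t|}/2, so ρ ≥ 1. Hence ρ = 1.
Therefore ρ = 1.

Order ρ = 1.


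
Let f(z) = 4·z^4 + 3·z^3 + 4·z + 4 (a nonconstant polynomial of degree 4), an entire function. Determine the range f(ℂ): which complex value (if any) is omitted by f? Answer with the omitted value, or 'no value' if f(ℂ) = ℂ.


Little Picard bounds the complement of f(ℂ) to at most one point.
For every w ∈ ℂ, the equation p(z) − w = 0 is a nonconstant polynomial in z and hence has at least one root by the fundamental theorem of algebra. So p is surjective onto ℂ, omitting no value.

Omitted value: no value.


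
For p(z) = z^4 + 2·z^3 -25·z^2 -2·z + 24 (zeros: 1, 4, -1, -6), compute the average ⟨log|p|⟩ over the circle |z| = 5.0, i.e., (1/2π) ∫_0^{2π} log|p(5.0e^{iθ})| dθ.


Zeros: -6, -1, 1, 4; r = 5.0.
Inside |z| < r: -1, 1, 4. Outside (|z| ≥ r): -6.
p(0) = 24, so log|p(0)| = log(24) = 3.1781.
Apply Jensen: I(r) = log|p(0)| + Σ_k log(r/|z_k|), summed over zeros inside |z| < r.
  log(r/|z_k|) for z_k = 1: log(5.0/1) = 1.6094
  log(r/|z_k|) for z_k = 4: log(5.0/4) = 0.2231
  log(r/|z_k|) for z_k = -1: log(5.0/1) = 1.6094
  Outside zeros (-6) contribute nothing to the Jensen sum.
Sum over inside zeros: 3.4420.
I(r) = log|p(0)| + (inside sum) = 3.1781 + 3.4420 = 6.6201.
Note: since some zeros are outside |z| ≤ r, the simplified n·log(r) form does NOT apply — only the inside zeros contribute.

I(r) ≈ 6.6201.


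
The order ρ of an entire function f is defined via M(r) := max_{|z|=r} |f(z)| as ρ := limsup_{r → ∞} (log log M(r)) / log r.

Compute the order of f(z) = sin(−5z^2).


Write sin(w) = (e^{iw} ± e^{−iw})/(2 or 2i), so |sin(w)| ≤ e^{|w|}. With w = −5z^2, |w| ≤ 5r^2 + 0 on |z|=r, giving M(r) ≤ e^{5r^2 + 0} and ρ ≤ 2. For the lower bound, choose z on |z|=r with -5z^2 purely imaginary of modulus 5r^2; then |sin(−5z^2)| grows like e^{5r^2}/2, so ρ ≥ 2. Hence ρ = 2.
Therefore ρ = 2.

Order ρ = 2.


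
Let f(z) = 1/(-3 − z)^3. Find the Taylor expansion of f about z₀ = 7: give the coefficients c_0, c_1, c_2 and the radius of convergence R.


Let w = z − z₀, so z = z₀ + w.
Then -3 − z = -3 − (z₀ + w) = (-3 − z₀) − w = -10 − w.
f(z) = 1/(-10 − w)^3 = (1/(-10)^3) · (1 − w/(-10))^{−3}.
By the binomial series (1−u)^{−3} = Σ_{n≥0} C(n+2, 2) u^n for |u|<1, with u = w/(-10):
  c_n = C(n+2, 2) / (-10)^(n+3).
  c_0 = 1/(-10)^3 = -1/1000.
  c_1 = 3/(-10)^4 = 3/10000.
  c_2 = 6/(-10)^5 = -3/50000.
The series is valid for |w/d| < 1, i.e. |z − z₀| < |d|.
Radius of convergence: R = |-3 − z₀| = |-10| = 10 (distance from z₀ to the singularity z = -3).

c_0 = -1/1000, c_1 = 3/10000, c_2 = -3/50000; R = 10.


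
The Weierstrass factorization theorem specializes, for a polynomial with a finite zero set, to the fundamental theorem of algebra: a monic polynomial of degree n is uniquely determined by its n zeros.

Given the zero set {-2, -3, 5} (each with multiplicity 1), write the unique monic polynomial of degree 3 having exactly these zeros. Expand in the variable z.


The polynomial is p(z) = ∏_{α ∈ S} (z − α), where S = {-2, -3, 5}.
Expanding the product yields: p(z) = z^3 -19·z -30.
The resulting polynomial has degree 3 and real coefficients as required.

p(z) = z^3 -19·z -30.


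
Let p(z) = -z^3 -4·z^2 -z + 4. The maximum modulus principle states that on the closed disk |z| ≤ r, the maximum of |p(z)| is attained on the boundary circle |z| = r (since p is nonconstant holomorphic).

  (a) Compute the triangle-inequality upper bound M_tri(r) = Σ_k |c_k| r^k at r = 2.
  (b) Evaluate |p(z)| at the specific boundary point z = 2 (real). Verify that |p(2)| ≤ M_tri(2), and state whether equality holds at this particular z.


Coefficients: c_0 = 4, c_1 = -1, c_2 = -4, c_3 = -1. Radius r = 2.
Part (a). Triangle bound: M_tri(r) = Σ_k |c_k| r^k
  = |4|·2^0 + |-1|·2^1 + |-4|·2^2 + |-1|·2^3
  = 4 + 2 + 16 + 8 = 30.
This bounds M(r) := max_{|z|=r} |p(z)| from above; equality holds iff all terms c_k z^k can be made to align in phase at a single z on |z|=r.
Part (b). At z = 2 (real, on the circle |z| = r):
  p(2) = (4)·2^0 + (-1)·2^1 + (-4)·2^2 + (-1)·2^3 = -22.
  |p(2)| = 22.
Check: |p(2)| = 22 ≤ 30 = M_tri(2). ✓ Equality does not hold at z = 2 (the coefficients have mixed signs, so the terms do not all align in phase there).

M_tri(2) = 30; |p(2)| = 22; equality at z=2: no.


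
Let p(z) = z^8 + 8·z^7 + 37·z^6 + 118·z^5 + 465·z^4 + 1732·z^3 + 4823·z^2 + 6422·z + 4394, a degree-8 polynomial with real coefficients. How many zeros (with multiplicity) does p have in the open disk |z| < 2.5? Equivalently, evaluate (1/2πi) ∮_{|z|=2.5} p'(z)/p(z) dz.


The zeros of p are: (-3 + 2i), (-3 - 2i), (-1 + 1i), (-1 - 1i), (2 + 3i), (2 - 3i), (-2 + 3i), (-2 - 3i).
Their magnitudes are: 3.606, 3.606, 1.414, 1.414, 3.606, 3.606, 3.606, 3.606.
Zeros with |z| < R = 2.5: (-1 + 1i), (-1 - 1i).
Count = 2.
By the argument principle, (1/2πi) ∮_{|z|=R} p'(z)/p(z) dz equals exactly this count.

Number of zeros inside |z| < 2.5: 2.


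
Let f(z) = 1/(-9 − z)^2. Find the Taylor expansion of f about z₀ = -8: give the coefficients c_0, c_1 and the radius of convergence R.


Let w = z − z₀, so z = z₀ + w.
Then -9 − z = -9 − (z₀ + w) = (-9 − z₀) − w = -1 − w.
f(z) = 1/(-1 − w)^2 = (1/(-1)^2) · (1 − w/(-1))^{−2}.
By the binomial series (1−u)^{−2} = Σ_{n≥0} C(n+1, 1) u^n for |u|<1, with u = w/(-1):
  c_n = C(n+1, 1) / (-1)^(n+2).
  c_0 = 1/(-1)^2 = 1.
  c_1 = 2/(-1)^3 = -2.
The series is valid for |w/d| < 1, i.e. |z − z₀| < |d|.
Radius of convergence: R = |-9 − z₀| = |-1| = 1 (distance from z₀ to the singularity z = -9).

c_0 = 1, c_1 = -2; R = 1.


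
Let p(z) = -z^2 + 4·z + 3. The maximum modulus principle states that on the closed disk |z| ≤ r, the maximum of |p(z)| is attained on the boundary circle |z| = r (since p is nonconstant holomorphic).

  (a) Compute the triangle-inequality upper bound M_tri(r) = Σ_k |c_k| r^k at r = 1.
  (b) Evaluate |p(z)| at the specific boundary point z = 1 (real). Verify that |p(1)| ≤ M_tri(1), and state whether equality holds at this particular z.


Coefficients: c_0 = 3, c_1 = 4, c_2 = -1. Radius r = 1.
Part (a). Triangle bound: M_tri(r) = Σ_k |c_k| r^k
  = |3|·1^0 + |4|·1^1 + |-1|·1^2
  = 3 + 4 + 1 = 8.
This bounds M(r) := max_{|z|=r} |p(z)| from above; equality holds iff all terms c_k z^k can be made to align in phase at a single z on |z|=r.
Part (b). At z = 1 (real, on the circle |z| = r):
  p(1) = (3)·1^0 + (4)·1^1 + (-1)·1^2 = 6.
  |p(1)| = 6.
Check: |p(1)| = 6 ≤ 8 = M_tri(1). ✓ Equality does not hold at z = 1 (the coefficients have mixed signs, so the terms do not all align in phase there).

M_tri(1) = 8; |p(1)| = 6; equality at z=1: no.


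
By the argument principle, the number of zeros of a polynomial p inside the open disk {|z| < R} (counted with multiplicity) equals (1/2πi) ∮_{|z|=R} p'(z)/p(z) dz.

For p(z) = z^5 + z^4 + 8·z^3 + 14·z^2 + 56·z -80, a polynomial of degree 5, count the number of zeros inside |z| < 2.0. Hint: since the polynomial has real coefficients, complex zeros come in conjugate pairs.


The zeros of p are: 1, (-2 + 2i), (-2 - 2i), (1 + 3i), (1 - 3i).
Their magnitudes are: 1, 2.828, 2.828, 3.162, 3.162.
Zeros with |z| < R = 2.0: 1.
Count = 1.
By the argument principle, (1/2πi) ∮_{|z|=R} p'(z)/p(z) dz equals exactly this count.

Number of zeros inside |z| < 2.0: 1.


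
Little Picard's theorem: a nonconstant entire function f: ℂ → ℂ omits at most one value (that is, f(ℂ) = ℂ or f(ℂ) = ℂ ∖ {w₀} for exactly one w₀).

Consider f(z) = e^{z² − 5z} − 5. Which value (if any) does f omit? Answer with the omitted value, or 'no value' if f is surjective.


Little Picard bounds the complement of f(ℂ) to at most one point.
The exponent g(z) = z² − 5z is a nonconstant polynomial, hence surjective onto ℂ. So e^{g(z)} takes every value in {e^w : w ∈ ℂ} = ℂ ∖ {0}. Adding -5 shifts the range to ℂ ∖ {-5}. f omits exactly -5.

Omitted value: -5.


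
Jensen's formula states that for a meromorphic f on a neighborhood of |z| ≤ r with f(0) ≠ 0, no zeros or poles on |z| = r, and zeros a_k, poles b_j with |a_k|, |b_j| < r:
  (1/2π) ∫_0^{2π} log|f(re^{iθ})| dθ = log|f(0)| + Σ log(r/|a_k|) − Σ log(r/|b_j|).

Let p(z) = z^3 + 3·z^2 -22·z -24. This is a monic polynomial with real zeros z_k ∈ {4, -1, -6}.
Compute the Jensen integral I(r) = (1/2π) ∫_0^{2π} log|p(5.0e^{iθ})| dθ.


Zeros: -6, -1, 4; r = 5.0.
Inside |z| < r: -1, 4. Outside (|z| ≥ r): -6.
p(0) = -24, so log|p(0)| = log(24) = 3.1781.
Apply Jensen: I(r) = log|p(0)| + Σ_k log(r/|z_k|), summed over zeros inside |z| < r.
  log(r/|z_k|) for z_k = 4: log(5.0/4) = 0.2231
  log(r/|z_k|) for z_k = -1: log(5.0/1) = 1.6094
  Outside zeros (-6) contribute nothing to the Jensen sum.
Sum over inside zeros: 1.8326.
I(r) = log|p(0)| + (inside sum) = 3.1781 + 1.8326 = 5.0106.
Note: since some zeros are outside |z| ≤ r, the simplified n·log(r) form does NOT apply — only the inside zeros contribute.

I(r) ≈ 5.0106.


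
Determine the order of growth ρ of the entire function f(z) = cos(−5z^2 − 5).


Write cos(w) = (e^{iw} ± e^{−iw})/(2 or 2i), so |cos(w)| ≤ e^{|w|}. With w = −5z^2 − 5, |w| ≤ 5r^2 + 5 on |z|=r, giving M(r) ≤ e^{5r^2 + 5} and ρ ≤ 2. For the lower bound, choose z on |z|=r with -5z^2 purely imaginary of modulus 5r^2; then |cos(−5z^2 − 5)| grows like e^{5r^2}/2, so ρ ≥ 2. Hence ρ = 2.
Therefore ρ = 2.

Order ρ = 2.


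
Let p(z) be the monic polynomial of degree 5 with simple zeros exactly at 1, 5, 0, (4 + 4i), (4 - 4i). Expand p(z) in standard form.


The polynomial is p(z) = ∏_{α ∈ S} (z − α), where S = {1, 5, 0, (4 + 4i), (4 - 4i)}.
Expanding the product yields: p(z) = z^5 -14·z^4 + 85·z^3 -232·z^2 + 160·z.
Note conjugate pairs combine to real quadratics: (z − (4+4i))(z − (4−4i)) = z² − 8z + 32.
The resulting polynomial has degree 5 and real coefficients as required.

p(z) = z^5 -14·z^4 + 85·z^3 -232·z^2 + 160·z.


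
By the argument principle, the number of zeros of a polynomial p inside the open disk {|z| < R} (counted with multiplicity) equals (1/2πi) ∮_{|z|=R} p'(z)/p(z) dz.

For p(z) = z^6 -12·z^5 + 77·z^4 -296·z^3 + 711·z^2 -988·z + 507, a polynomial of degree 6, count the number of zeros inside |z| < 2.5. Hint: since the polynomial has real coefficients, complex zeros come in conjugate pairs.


The zeros of p are: (2 + 3i), (2 - 3i), 1, (2 + 3i), (2 - 3i), 3.
Their magnitudes are: 3.606, 3.606, 1, 3.606, 3.606, 3.
Zeros with |z| < R = 2.5: 1.
Count = 1.
By the argument principle, (1/2πi) ∮_{|z|=R} p'(z)/p(z) dz equals exactly this count.

Number of zeros inside |z| < 2.5: 1.


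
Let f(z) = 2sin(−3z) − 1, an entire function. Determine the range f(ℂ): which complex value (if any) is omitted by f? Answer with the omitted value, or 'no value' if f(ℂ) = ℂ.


Little Picard bounds the complement of f(ℂ) to at most one point.
sin is entire and surjective onto ℂ: for every w ∈ ℂ, sin(ζ) = w has a solution ζ ∈ ℂ (e.g., via the complex inverse arcsin). With ζ = −3z this gives z = ζ/(-3). Then 2·sin(−3z) takes every value in 2·ℂ = ℂ, and adding -1 is a bijection of ℂ. So f is surjective and omits no value. (Note: only on the real line is sin bounded by [−1, 1].)

Omitted value: no value.


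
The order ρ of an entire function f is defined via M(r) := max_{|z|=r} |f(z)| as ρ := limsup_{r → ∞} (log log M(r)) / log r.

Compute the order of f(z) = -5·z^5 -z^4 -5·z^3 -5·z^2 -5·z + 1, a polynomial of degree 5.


|f(z)| ≤ Σ|c_k|·r^k = O(r^5) as r → ∞. Polynomial growth is O(e^{r^ε}) for every ε > 0 (since r^5/e^{r^ε} → 0), so ρ ≤ ε for all ε > 0, i.e. ρ = 0. Every nonconstant polynomial has order 0.
Therefore ρ = 0.

Order ρ = 0.


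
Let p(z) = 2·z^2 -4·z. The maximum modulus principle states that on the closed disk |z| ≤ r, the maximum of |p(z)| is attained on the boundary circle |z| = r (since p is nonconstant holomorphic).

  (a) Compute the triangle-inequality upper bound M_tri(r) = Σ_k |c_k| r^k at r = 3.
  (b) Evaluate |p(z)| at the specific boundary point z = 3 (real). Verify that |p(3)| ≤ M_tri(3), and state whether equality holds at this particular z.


Coefficients: c_0 = 0, c_1 = -4, c_2 = 2. Radius r = 3.
Part (a). Triangle bound: M_tri(r) = Σ_k |c_k| r^k
  = |0|·3^0 + |-4|·3^1 + |2|·3^2
  = 0 + 12 + 18 = 30.
This bounds M(r) := max_{|z|=r} |p(z)| from above; equality holds iff all terms c_k z^k can be made to align in phase at a single z on |z|=r.
Part (b). At z = 3 (real, on the circle |z| = r):
  p(3) = (0)·3^0 + (-4)·3^1 + (2)·3^2 = 6.
  |p(3)| = 6.
Check: |p(3)| = 6 ≤ 30 = M_tri(3). ✓ Equality does not hold at z = 3 (the coefficients have mixed signs, so the terms do not all align in phase there).

M_tri(3) = 30; |p(3)| = 6; equality at z=3: no.


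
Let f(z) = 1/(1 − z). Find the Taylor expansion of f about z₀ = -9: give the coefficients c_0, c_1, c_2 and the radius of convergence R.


Let w = z − z₀, so z = z₀ + w.
Then 1 − z = 1 − (z₀ + w) = (1 − z₀) − w = 10 − w.
f(z) = 1/(10 − w) = (1/(10)) · 1/(1 − w/(10)) = Σ_{n≥0} w^n / (10)^(n+1).
So c_n = 1/(10)^(n+1):
  c_0 = 1/(10)^1 = 1/10.
  c_1 = 1/(10)^2 = 1/100.
  c_2 = 1/(10)^3 = 1/1000.
The series is valid for |w/d| < 1, i.e. |z − z₀| < |d|.
Radius of convergence: R = |1 − z₀| = |10| = 10 (distance from z₀ to the singularity z = 1).

c_0 = 1/10, c_1 = 1/100, c_2 = 1/1000; R = 10.


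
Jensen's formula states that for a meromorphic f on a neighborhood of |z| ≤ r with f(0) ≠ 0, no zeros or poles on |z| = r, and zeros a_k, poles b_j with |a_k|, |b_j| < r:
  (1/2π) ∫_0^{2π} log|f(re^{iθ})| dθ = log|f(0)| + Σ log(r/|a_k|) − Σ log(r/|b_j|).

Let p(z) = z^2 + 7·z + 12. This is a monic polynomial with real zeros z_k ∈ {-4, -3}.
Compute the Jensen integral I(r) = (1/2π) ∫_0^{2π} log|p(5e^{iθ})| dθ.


Zeros: -4, -3; r = 5.
Inside |z| < r: -4, -3. Outside (|z| ≥ r): ∅.
p(0) = 12, so log|p(0)| = log(12) = 2.4849.
Apply Jensen: I(r) = log|p(0)| + Σ_k log(r/|z_k|), summed over zeros inside |z| < r.
  log(r/|z_k|) for z_k = -4: log(5/4) = 0.2231
  log(r/|z_k|) for z_k = -3: log(5/3) = 0.5108
Sum over inside zeros: 0.7340.
I(r) = log|p(0)| + (inside sum) = 2.4849 + 0.7340 = 3.2189.
Closed form (all zeros inside, monic): I(r) = n·log(r) = 2·log(5) = 3.2189. ✓

I(r) ≈ 3.2189.


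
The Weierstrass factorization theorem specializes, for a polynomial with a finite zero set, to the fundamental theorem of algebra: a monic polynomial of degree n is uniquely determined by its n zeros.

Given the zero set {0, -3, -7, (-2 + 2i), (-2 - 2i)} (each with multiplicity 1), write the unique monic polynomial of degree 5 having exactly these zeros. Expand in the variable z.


The polynomial is p(z) = ∏_{α ∈ S} (z − α), where S = {0, -3, -7, (-2 + 2i), (-2 - 2i)}.
Expanding the product yields: p(z) = z^5 + 14·z^4 + 69·z^3 + 164·z^2 + 168·z.
Note conjugate pairs combine to real quadratics: (z − (-2+2i))(z − (-2−2i)) = z² + 4z + 8.
The resulting polynomial has degree 5 and real coefficients as required.

p(z) = z^5 + 14·z^4 + 69·z^3 + 164·z^2 + 168·z.


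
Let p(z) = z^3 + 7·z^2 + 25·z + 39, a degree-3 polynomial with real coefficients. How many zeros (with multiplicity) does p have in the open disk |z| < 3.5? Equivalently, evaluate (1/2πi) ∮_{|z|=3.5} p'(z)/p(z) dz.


The zeros of p are: -3, (-2 + 3i), (-2 - 3i).
Their magnitudes are: 3, 3.606, 3.606.
Zeros with |z| < R = 3.5: -3.
Count = 1.
By the argument principle, (1/2πi) ∮_{|z|=R} p'(z)/p(z) dz equals exactly this count.

Number of zeros inside |z| < 3.5: 1.


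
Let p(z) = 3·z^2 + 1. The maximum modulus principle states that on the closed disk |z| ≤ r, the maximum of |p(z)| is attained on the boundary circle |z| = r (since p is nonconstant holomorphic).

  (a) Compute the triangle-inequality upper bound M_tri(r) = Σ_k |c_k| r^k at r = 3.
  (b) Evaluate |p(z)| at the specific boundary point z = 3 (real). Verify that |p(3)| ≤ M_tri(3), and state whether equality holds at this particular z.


Coefficients: c_0 = 1, c_1 = 0, c_2 = 3. Radius r = 3.
Part (a). Triangle bound: M_tri(r) = Σ_k |c_k| r^k
  = |1|·3^0 + |0|·3^1 + |3|·3^2
  = 1 + 0 + 27 = 28.
This bounds M(r) := max_{|z|=r} |p(z)| from above; equality holds iff all terms c_k z^k can be made to align in phase at a single z on |z|=r.
Part (b). At z = 3 (real, on the circle |z| = r):
  p(3) = (1)·3^0 + (0)·3^1 + (3)·3^2 = 28.
  |p(3)| = 28.
Since all nonzero coefficients share the same sign, |p(3)| = 28 = M_tri(3); the triangle bound is attained at z = 3, so in fact M(r) = 28.

M_tri(3) = 28; |p(3)| = 28; equality at z=3: yes.


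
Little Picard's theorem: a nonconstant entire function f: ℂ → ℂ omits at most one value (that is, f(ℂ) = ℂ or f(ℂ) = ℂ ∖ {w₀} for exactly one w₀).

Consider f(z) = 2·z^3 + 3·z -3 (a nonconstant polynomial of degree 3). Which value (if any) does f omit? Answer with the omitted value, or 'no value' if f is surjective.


Little Picard bounds the complement of f(ℂ) to at most one point.
For every w ∈ ℂ, the equation p(z) − w = 0 is a nonconstant polynomial in z and hence has at least one root by the fundamental theorem of algebra. So p is surjective onto ℂ, omitting no value.

Omitted value: no value.


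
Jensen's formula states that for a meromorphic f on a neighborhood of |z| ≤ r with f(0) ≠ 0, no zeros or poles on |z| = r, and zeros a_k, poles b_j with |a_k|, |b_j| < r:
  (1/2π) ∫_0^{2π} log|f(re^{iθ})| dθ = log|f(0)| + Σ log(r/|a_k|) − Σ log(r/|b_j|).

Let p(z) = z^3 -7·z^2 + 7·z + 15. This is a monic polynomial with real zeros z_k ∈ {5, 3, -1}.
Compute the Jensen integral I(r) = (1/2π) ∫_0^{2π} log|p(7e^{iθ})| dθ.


Zeros: -1, 3, 5; r = 7.
Inside |z| < r: -1, 3, 5. Outside (|z| ≥ r): ∅.
p(0) = 15, so log|p(0)| = log(15) = 2.7081.
Apply Jensen: I(r) = log|p(0)| + Σ_k log(r/|z_k|), summed over zeros inside |z| < r.
  log(r/|z_k|) for z_k = 5: log(7/5) = 0.3365
  log(r/|z_k|) for z_k = 3: log(7/3) = 0.8473
  log(r/|z_k|) for z_k = -1: log(7/1) = 1.9459
Sum over inside zeros: 3.1297.
I(r) = log|p(0)| + (inside sum) = 2.7081 + 3.1297 = 5.8377.
Closed form (all zeros inside, monic): I(r) = n·log(r) = 3·log(7) = 5.8377. ✓

I(r) ≈ 5.8377.


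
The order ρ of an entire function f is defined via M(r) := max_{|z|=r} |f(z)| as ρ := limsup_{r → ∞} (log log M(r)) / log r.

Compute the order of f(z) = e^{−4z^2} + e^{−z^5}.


Each summand is entire of order 2 and 5 respectively (as in the single-exponential case). The order of a sum is at most the max of the orders, so ρ ≤ 5. For the lower bound: on |z|=r choose arg z so that -1z^5 is real positive; then |e^{-1z^5}| = e^{1r^5} while |e^{-4z^2}| ≤ e^{4r^2} = o(e^{1r^5}). So |f| ≥ e^{1r^5}(1 − o(1)) and ρ ≥ 5. Hence ρ = max(2, 5) = 5.
Therefore ρ = 5.

Order ρ = 5.


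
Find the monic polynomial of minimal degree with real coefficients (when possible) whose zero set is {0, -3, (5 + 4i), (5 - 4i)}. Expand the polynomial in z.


The polynomial is p(z) = ∏_{α ∈ S} (z − α), where S = {0, -3, (5 + 4i), (5 - 4i)}.
Expanding the product yields: p(z) = z^4 -7·z^3 + 11·z^2 + 123·z.
Note conjugate pairs combine to real quadratics: (z − (5+4i))(z − (5−4i)) = z² − 10z + 41.
The resulting polynomial has degree 4 and real coefficients as required.

p(z) = z^4 -7·z^3 + 11·z^2 + 123·z.


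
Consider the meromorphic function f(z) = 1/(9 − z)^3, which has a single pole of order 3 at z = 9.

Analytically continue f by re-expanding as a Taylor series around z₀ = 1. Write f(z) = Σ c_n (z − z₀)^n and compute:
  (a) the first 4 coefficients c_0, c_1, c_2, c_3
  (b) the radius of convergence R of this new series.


Let w = z − z₀, so z = z₀ + w.
Then 9 − z = 9 − (z₀ + w) = (9 − z₀) − w = 8 − w.
f(z) = 1/(8 − w)^3 = (1/(8)^3) · (1 − w/(8))^{−3}.
By the binomial series (1−u)^{−3} = Σ_{n≥0} C(n+2, 2) u^n for |u|<1, with u = w/(8):
  c_n = C(n+2, 2) / (8)^(n+3).
  c_0 = 1/(8)^3 = 1/512.
  c_1 = 3/(8)^4 = 3/4096.
  c_2 = 6/(8)^5 = 3/16384.
  c_3 = 10/(8)^6 = 5/131072.
The series is valid for |w/d| < 1, i.e. |z − z₀| < |d|.
Radius of convergence: R = |9 − z₀| = |8| = 8 (distance from z₀ to the singularity z = 9).

c_0 = 1/512, c_1 = 3/4096, c_2 = 3/16384, c_3 = 5/131072; R = 8.


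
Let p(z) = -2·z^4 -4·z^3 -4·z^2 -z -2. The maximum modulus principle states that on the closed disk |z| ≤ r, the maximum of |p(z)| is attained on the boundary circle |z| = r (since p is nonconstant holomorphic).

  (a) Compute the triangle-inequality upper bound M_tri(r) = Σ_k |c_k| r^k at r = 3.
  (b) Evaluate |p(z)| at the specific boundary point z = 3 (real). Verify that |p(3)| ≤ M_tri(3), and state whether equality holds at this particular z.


Coefficients: c_0 = -2, c_1 = -1, c_2 = -4, c_3 = -4, c_4 = -2. Radius r = 3.
Part (a). Triangle bound: M_tri(r) = Σ_k |c_k| r^k
  = |-2|·3^0 + |-1|·3^1 + |-4|·3^2 + |-4|·3^3 + |-2|·3^4
  = 2 + 3 + 36 + 108 + 162 = 311.
This bounds M(r) := max_{|z|=r} |p(z)| from above; equality holds iff all terms c_k z^k can be made to align in phase at a single z on |z|=r.
Part (b). At z = 3 (real, on the circle |z| = r):
  p(3) = (-2)·3^0 + (-1)·3^1 + (-4)·3^2 + (-4)·3^3 + (-2)·3^4 = -311.
  |p(3)| = 311.
Since all nonzero coefficients share the same sign, |p(3)| = 311 = M_tri(3); the triangle bound is attained at z = 3, so in fact M(r) = 311.

M_tri(3) = 311; |p(3)| = 311; equality at z=3: yes.


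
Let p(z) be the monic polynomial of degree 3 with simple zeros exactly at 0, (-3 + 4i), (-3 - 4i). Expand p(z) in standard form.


The polynomial is p(z) = ∏_{α ∈ S} (z − α), where S = {0, (-3 + 4i), (-3 - 4i)}.
Expanding the product yields: p(z) = z^3 + 6·z^2 + 25·z.
Note conjugate pairs combine to real quadratics: (z − (-3+4i))(z − (-3−4i)) = z² + 6z + 25.
The resulting polynomial has degree 3 and real coefficients as required.

p(z) = z^3 + 6·z^2 + 25·z.


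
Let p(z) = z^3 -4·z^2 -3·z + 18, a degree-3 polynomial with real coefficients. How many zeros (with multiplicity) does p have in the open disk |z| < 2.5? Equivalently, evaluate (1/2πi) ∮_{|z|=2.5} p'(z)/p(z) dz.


The zeros of p are: -2, 3, 3.
Their magnitudes are: 2, 3, 3.
Zeros with |z| < R = 2.5: -2.
Count = 1.
By the argument principle, (1/2πi) ∮_{|z|=R} p'(z)/p(z) dz equals exactly this count.

Number of zeros inside |z| < 2.5: 1.


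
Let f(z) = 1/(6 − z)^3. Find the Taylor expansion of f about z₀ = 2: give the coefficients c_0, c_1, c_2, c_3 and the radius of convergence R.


Let w = z − z₀, so z = z₀ + w.
Then 6 − z = 6 − (z₀ + w) = (6 − z₀) − w = 4 − w.
f(z) = 1/(4 − w)^3 = (1/(4)^3) · (1 − w/(4))^{−3}.
By the binomial series (1−u)^{−3} = Σ_{n≥0} C(n+2, 2) u^n for |u|<1, with u = w/(4):
  c_n = C(n+2, 2) / (4)^(n+3).
  c_0 = 1/(4)^3 = 1/64.
  c_1 = 3/(4)^4 = 3/256.
  c_2 = 6/(4)^5 = 3/512.
  c_3 = 10/(4)^6 = 5/2048.
The series is valid for |w/d| < 1, i.e. |z − z₀| < |d|.
Radius of convergence: R = |6 − z₀| = |4| = 4 (distance from z₀ to the singularity z = 6).

c_0 = 1/64, c_1 = 3/256, c_2 = 3/512, c_3 = 5/2048; R = 4.


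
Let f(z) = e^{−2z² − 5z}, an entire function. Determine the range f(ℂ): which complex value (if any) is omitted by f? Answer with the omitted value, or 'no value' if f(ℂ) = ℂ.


Little Picard bounds the complement of f(ℂ) to at most one point.
The exponent g(z) = −2z² − 5z is a nonconstant polynomial, hence surjective onto ℂ. So e^{g(z)} takes every value in {e^w : w ∈ ℂ} = ℂ ∖ {0}. Adding 0 shifts the range to ℂ ∖ {0}. f omits exactly 0.

Omitted value: 0.


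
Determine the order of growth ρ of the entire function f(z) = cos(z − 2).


cos(w) is a linear combination of e^{iw} and e^{−iw} (or e^w, e^{−w} in the hyperbolic case), so |cos(w)| ≤ e^{|w|}. With w = z − 2, |w| ≤ 1|z| + 2 = 1r + 2 on |z| = r, giving M(r) ≤ e^{1r + 2}, so ρ ≤ 1. On a suitable ray (z = it for sin/cos; z = t for sinh/cosh, t real → ∞), |cos(z − 2)| grows like e^{1|t|}/2, so ρ ≥ 1. Hence ρ = 1.
Therefore ρ = 1.

Order ρ = 1.


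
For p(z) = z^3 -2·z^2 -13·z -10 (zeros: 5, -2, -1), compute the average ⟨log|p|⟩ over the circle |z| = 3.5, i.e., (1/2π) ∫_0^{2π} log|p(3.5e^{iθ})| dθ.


Zeros: -2, -1, 5; r = 3.5.
Inside |z| < r: -2, -1. Outside (|z| ≥ r): 5.
p(0) = -10, so log|p(0)| = log(10) = 2.3026.
Apply Jensen: I(r) = log|p(0)| + Σ_k log(r/|z_k|), summed over zeros inside |z| < r.
  log(r/|z_k|) for z_k = -2: log(3.5/2) = 0.5596
  log(r/|z_k|) for z_k = -1: log(3.5/1) = 1.2528
  Outside zeros (5) contribute nothing to the Jensen sum.
Sum over inside zeros: 1.8124.
I(r) = log|p(0)| + (inside sum) = 2.3026 + 1.8124 = 4.1150.
Note: since some zeros are outside |z| ≤ r, the simplified n·log(r) form does NOT apply — only the inside zeros contribute.

I(r) ≈ 4.1150.


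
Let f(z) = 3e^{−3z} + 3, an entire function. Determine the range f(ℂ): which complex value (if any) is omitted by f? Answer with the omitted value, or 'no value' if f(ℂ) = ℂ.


Little Picard bounds the complement of f(ℂ) to at most one point.
e^{−3z} is never zero on ℂ, so 3·e^{−3z} takes every value in ℂ ∖ {0}. Adding 3 shifts the range to ℂ ∖ {3}. Thus f omits exactly the value 3.

Omitted value: 3.


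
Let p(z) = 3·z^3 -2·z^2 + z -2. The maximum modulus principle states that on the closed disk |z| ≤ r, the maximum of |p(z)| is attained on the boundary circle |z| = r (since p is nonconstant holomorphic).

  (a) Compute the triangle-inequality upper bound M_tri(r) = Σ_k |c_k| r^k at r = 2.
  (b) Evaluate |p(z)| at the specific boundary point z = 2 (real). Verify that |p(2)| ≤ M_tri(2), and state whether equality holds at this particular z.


Coefficients: c_0 = -2, c_1 = 1, c_2 = -2, c_3 = 3. Radius r = 2.
Part (a). Triangle bound: M_tri(r) = Σ_k |c_k| r^k
  = |-2|·2^0 + |1|·2^1 + |-2|·2^2 + |3|·2^3
  = 2 + 2 + 8 + 24 = 36.
This bounds M(r) := max_{|z|=r} |p(z)| from above; equality holds iff all terms c_k z^k can be made to align in phase at a single z on |z|=r.
Part (b). At z = 2 (real, on the circle |z| = r):
  p(2) = (-2)·2^0 + (1)·2^1 + (-2)·2^2 + (3)·2^3 = 16.
  |p(2)| = 16.
Check: |p(2)| = 16 ≤ 36 = M_tri(2). ✓ Equality does not hold at z = 2 (the coefficients have mixed signs, so the terms do not all align in phase there).

M_tri(2) = 36; |p(2)| = 16; equality at z=2: no.


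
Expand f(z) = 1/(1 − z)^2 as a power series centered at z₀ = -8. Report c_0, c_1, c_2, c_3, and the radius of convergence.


Let w = z − z₀, so z = z₀ + w.
Then 1 − z = 1 − (z₀ + w) = (1 − z₀) − w = 9 − w.
f(z) = 1/(9 − w)^2 = (1/(9)^2) · (1 − w/(9))^{−2}.
By the binomial series (1−u)^{−2} = Σ_{n≥0} C(n+1, 1) u^n for |u|<1, with u = w/(9):
  c_n = C(n+1, 1) / (9)^(n+2).
  c_0 = 1/(9)^2 = 1/81.
  c_1 = 2/(9)^3 = 2/729.
  c_2 = 3/(9)^4 = 1/2187.
  c_3 = 4/(9)^5 = 4/59049.
The series is valid for |w/d| < 1, i.e. |z − z₀| < |d|.
Radius of convergence: R = |1 − z₀| = |9| = 9 (distance from z₀ to the singularity z = 1).

c_0 = 1/81, c_1 = 2/729, c_2 = 1/2187, c_3 = 4/59049; R = 9.


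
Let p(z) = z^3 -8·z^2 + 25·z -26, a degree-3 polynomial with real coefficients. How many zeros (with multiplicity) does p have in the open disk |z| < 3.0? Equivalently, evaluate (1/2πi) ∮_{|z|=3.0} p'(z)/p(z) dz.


The zeros of p are: 2, (3 + 2i), (3 - 2i).
Their magnitudes are: 2, 3.606, 3.606.
Zeros with |z| < R = 3.0: 2.
Count = 1.
By the argument principle, (1/2πi) ∮_{|z|=R} p'(z)/p(z) dz equals exactly this count.

Number of zeros inside |z| < 3.0: 1.


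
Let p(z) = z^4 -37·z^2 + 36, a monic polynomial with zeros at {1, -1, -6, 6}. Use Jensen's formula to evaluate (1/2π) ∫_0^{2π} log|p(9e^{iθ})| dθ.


Zeros: -6, -1, 1, 6; r = 9.
Inside |z| < r: -6, -1, 1, 6. Outside (|z| ≥ r): ∅.
p(0) = 36, so log|p(0)| = log(36) = 3.5835.
Apply Jensen: I(r) = log|p(0)| + Σ_k log(r/|z_k|), summed over zeros inside |z| < r.
  log(r/|z_k|) for z_k = 1: log(9/1) = 2.1972
  log(r/|z_k|) for z_k = -1: log(9/1) = 2.1972
  log(r/|z_k|) for z_k = -6: log(9/6) = 0.4055
  log(r/|z_k|) for z_k = 6: log(9/6) = 0.4055
Sum over inside zeros: 5.2054.
I(r) = log|p(0)| + (inside sum) = 3.5835 + 5.2054 = 8.7889.
Closed form (all zeros inside, monic): I(r) = n·log(r) = 4·log(9) = 8.7889. ✓

I(r) ≈ 8.7889.


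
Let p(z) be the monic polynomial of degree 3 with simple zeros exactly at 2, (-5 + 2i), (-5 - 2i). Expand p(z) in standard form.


The polynomial is p(z) = ∏_{α ∈ S} (z − α), where S = {2, (-5 + 2i), (-5 - 2i)}.
Expanding the product yields: p(z) = z^3 + 8·z^2 + 9·z -58.
Note conjugate pairs combine to real quadratics: (z − (-5+2i))(z − (-5−2i)) = z² + 10z + 29.
The resulting polynomial has degree 3 and real coefficients as required.

p(z) = z^3 + 8·z^2 + 9·z -58.


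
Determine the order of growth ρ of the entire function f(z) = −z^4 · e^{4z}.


M(r) = max_{|z|=r} |-1|·|z|^4·|e^{4z}| = 1·r^4 · e^{4r^1} (the factors attain their maxima compatibly on |z|=r). Then log M(r) = log 1 + 4·log r + 4r^1, dominated by the last term, so log log M(r) ~ 1·log r. The polynomial factor -1z^4 contributes only a log r term and does not affect the order. ρ = 1.
Therefore ρ = 1.

Order ρ = 1.


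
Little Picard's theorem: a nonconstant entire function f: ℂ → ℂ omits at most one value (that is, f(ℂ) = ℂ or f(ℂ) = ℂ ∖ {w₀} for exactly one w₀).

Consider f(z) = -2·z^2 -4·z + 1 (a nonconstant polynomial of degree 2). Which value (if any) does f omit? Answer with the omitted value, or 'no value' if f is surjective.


Little Picard bounds the complement of f(ℂ) to at most one point.
For every w ∈ ℂ, the equation p(z) − w = 0 is a nonconstant polynomial in z and hence has at least one root by the fundamental theorem of algebra. So p is surjective onto ℂ, omitting no value.

Omitted value: no value.


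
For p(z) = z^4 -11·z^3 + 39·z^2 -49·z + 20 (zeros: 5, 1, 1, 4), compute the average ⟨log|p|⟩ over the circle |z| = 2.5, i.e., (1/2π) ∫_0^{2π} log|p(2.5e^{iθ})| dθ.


Zeros: 1, 1, 4, 5; r = 2.5.
Inside |z| < r: 1, 1. Outside (|z| ≥ r): 4, 5.
p(0) = 20, so log|p(0)| = log(20) = 2.9957.
Apply Jensen: I(r) = log|p(0)| + Σ_k log(r/|z_k|), summed over zeros inside |z| < r.
  log(r/|z_k|) for z_k = 1: log(2.5/1) = 0.9163
  log(r/|z_k|) for z_k = 1: log(2.5/1) = 0.9163
  Outside zeros (4, 5) contribute nothing to the Jensen sum.
Sum over inside zeros: 1.8326.
I(r) = log|p(0)| + (inside sum) = 2.9957 + 1.8326 = 4.8283.
Note: since some zeros are outside |z| ≤ r, the simplified n·log(r) form does NOT apply — only the inside zeros contribute.

I(r) ≈ 4.8283.


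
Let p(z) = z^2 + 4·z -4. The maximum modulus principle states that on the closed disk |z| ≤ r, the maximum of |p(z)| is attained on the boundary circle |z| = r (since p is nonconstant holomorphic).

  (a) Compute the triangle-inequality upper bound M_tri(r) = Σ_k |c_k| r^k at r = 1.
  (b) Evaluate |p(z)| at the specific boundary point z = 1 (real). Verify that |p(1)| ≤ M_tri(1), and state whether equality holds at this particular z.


Coefficients: c_0 = -4, c_1 = 4, c_2 = 1. Radius r = 1.
Part (a). Triangle bound: M_tri(r) = Σ_k |c_k| r^k
  = |-4|·1^0 + |4|·1^1 + |1|·1^2
  = 4 + 4 + 1 = 9.
This bounds M(r) := max_{|z|=r} |p(z)| from above; equality holds iff all terms c_k z^k can be made to align in phase at a single z on |z|=r.
Part (b). At z = 1 (real, on the circle |z| = r):
  p(1) = (-4)·1^0 + (4)·1^1 + (1)·1^2 = 1.
  |p(1)| = 1.
Check: |p(1)| = 1 ≤ 9 = M_tri(1). ✓ Equality does not hold at z = 1 (the coefficients have mixed signs, so the terms do not all align in phase there).

M_tri(1) = 9; |p(1)| = 1; equality at z=1: no.


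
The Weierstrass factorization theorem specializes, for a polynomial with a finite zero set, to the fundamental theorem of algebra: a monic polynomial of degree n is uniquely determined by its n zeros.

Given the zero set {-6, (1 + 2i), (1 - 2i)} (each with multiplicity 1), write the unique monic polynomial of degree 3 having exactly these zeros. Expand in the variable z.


The polynomial is p(z) = ∏_{α ∈ S} (z − α), where S = {-6, (1 + 2i), (1 - 2i)}.
Expanding the product yields: p(z) = z^3 + 4·z^2 -7·z + 30.
Note conjugate pairs combine to real quadratics: (z − (1+2i))(z − (1−2i)) = z² − 2z + 5.
The resulting polynomial has degree 3 and real coefficients as required.

p(z) = z^3 + 4·z^2 -7·z + 30.


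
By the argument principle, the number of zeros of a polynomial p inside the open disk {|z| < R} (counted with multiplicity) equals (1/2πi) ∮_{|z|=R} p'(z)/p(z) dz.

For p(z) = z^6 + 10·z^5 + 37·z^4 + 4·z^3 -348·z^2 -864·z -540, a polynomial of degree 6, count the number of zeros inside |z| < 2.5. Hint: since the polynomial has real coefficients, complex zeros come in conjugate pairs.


The zeros of p are: (-3 + 1i), (-3 - 1i), 3, (-3 + 3i), (-3 - 3i), -1.
Their magnitudes are: 3.162, 3.162, 3, 4.243, 4.243, 1.
Zeros with |z| < R = 2.5: -1.
Count = 1.
By the argument principle, (1/2πi) ∮_{|z|=R} p'(z)/p(z) dz equals exactly this count.

Number of zeros inside |z| < 2.5: 1.


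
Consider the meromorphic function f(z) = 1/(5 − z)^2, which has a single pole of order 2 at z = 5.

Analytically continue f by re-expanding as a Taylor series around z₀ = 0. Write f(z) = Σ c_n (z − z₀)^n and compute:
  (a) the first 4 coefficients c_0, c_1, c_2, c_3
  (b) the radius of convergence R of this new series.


Let w = z − z₀, so z = z₀ + w.
Then 5 − z = 5 − (z₀ + w) = (5 − z₀) − w = 5 − w.
f(z) = 1/(5 − w)^2 = (1/(5)^2) · (1 − w/(5))^{−2}.
By the binomial series (1−u)^{−2} = Σ_{n≥0} C(n+1, 1) u^n for |u|<1, with u = w/(5):
  c_n = C(n+1, 1) / (5)^(n+2).
  c_0 = 1/(5)^2 = 1/25.
  c_1 = 2/(5)^3 = 2/125.
  c_2 = 3/(5)^4 = 3/625.
  c_3 = 4/(5)^5 = 4/3125.
The series is valid for |w/d| < 1, i.e. |z − z₀| < |d|.
Radius of convergence: R = |5 − z₀| = |5| = 5 (distance from z₀ to the singularity z = 5).

c_0 = 1/25, c_1 = 2/125, c_2 = 3/625, c_3 = 4/3125; R = 5.


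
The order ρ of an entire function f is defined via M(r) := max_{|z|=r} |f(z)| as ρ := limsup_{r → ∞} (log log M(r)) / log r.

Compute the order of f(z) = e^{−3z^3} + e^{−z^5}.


Each summand is entire of order 3 and 5 respectively (as in the single-exponential case). The order of a sum is at most the max of the orders, so ρ ≤ 5. For the lower bound: on |z|=r choose arg z so that -1z^5 is real positive; then |e^{-1z^5}| = e^{1r^5} while |e^{-3z^3}| ≤ e^{3r^3} = o(e^{1r^5}). So |f| ≥ e^{1r^5}(1 − o(1)) and ρ ≥ 5. Hence ρ = max(3, 5) = 5.
Therefore ρ = 5.

Order ρ = 5.


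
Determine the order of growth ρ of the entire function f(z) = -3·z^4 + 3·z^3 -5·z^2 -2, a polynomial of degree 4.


|f(z)| ≤ Σ|c_k|·r^k = O(r^4) as r → ∞. Polynomial growth is O(e^{r^ε}) for every ε > 0 (since r^4/e^{r^ε} → 0), so ρ ≤ ε for all ε > 0, i.e. ρ = 0. Every nonconstant polynomial has order 0.
Therefore ρ = 0.

Order ρ = 0.


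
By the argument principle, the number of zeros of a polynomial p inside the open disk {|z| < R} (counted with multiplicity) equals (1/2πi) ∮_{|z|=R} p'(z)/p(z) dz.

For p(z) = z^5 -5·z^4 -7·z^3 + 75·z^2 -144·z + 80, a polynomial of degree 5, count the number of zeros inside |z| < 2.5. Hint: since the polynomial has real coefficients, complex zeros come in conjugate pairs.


The zeros of p are: -4, 4, 1, (2 + 1i), (2 - 1i).
Their magnitudes are: 4, 4, 1, 2.236, 2.236.
Zeros with |z| < R = 2.5: 1, (2 + 1i), (2 - 1i).
Count = 3.
By the argument principle, (1/2πi) ∮_{|z|=R} p'(z)/p(z) dz equals exactly this count.

Number of zeros inside |z| < 2.5: 3.


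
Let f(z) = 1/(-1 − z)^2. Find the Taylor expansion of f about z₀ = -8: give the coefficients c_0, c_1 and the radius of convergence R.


Let w = z − z₀, so z = z₀ + w.
Then -1 − z = -1 − (z₀ + w) = (-1 − z₀) − w = 7 − w.
f(z) = 1/(7 − w)^2 = (1/(7)^2) · (1 − w/(7))^{−2}.
By the binomial series (1−u)^{−2} = Σ_{n≥0} C(n+1, 1) u^n for |u|<1, with u = w/(7):
  c_n = C(n+1, 1) / (7)^(n+2).
  c_0 = 1/(7)^2 = 1/49.
  c_1 = 2/(7)^3 = 2/343.
The series is valid for |w/d| < 1, i.e. |z − z₀| < |d|.
Radius of convergence: R = |-1 − z₀| = |7| = 7 (distance from z₀ to the singularity z = -1).

c_0 = 1/49, c_1 = 2/343; R = 7.
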